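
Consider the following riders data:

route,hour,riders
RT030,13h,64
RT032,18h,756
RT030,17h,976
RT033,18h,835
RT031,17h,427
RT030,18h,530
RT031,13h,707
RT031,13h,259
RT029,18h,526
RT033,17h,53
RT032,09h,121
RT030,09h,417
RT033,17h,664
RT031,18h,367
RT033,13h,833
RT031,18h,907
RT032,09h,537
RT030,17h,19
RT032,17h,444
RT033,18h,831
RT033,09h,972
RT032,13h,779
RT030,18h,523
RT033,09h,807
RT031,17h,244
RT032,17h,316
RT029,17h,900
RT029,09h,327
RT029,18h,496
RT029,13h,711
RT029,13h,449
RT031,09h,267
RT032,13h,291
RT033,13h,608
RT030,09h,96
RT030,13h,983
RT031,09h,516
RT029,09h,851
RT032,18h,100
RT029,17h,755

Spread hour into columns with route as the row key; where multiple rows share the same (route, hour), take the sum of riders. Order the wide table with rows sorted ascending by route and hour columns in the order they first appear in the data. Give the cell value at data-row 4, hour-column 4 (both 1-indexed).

With rows sorted ascending by route, row 4 is route=RT032. hour columns in first-appearance order: 13h, 18h, 17h, 09h; column 4 is 09h.
Long rows with route=RT032, hour=09h: 121 + 537 = 658.

658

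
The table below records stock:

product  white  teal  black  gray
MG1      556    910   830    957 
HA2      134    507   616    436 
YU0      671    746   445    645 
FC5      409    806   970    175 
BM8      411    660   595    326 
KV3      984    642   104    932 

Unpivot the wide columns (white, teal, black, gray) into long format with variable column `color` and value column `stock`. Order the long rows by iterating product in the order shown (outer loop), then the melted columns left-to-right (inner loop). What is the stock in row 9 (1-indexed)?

24 rows total (6 × 4). Row 9: index ⌊(9-1)/4⌋ = 2 into product → YU0; (9-1) mod 4 = 0 into the melted columns → white.
So row 9 is (YU0, white, 671); stock = 671.

671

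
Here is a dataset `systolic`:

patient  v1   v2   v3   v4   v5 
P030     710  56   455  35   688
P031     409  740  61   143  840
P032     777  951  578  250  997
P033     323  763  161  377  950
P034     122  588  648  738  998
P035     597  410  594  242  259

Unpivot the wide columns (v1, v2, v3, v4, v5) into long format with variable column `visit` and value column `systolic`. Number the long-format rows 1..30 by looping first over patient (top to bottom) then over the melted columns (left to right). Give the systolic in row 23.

648

30 rows total (6 × 5). Row 23: index ⌊(23-1)/5⌋ = 4 into patient → P034; (23-1) mod 5 = 2 into the melted columns → v3.
So row 23 is (P034, v3, 648); systolic = 648.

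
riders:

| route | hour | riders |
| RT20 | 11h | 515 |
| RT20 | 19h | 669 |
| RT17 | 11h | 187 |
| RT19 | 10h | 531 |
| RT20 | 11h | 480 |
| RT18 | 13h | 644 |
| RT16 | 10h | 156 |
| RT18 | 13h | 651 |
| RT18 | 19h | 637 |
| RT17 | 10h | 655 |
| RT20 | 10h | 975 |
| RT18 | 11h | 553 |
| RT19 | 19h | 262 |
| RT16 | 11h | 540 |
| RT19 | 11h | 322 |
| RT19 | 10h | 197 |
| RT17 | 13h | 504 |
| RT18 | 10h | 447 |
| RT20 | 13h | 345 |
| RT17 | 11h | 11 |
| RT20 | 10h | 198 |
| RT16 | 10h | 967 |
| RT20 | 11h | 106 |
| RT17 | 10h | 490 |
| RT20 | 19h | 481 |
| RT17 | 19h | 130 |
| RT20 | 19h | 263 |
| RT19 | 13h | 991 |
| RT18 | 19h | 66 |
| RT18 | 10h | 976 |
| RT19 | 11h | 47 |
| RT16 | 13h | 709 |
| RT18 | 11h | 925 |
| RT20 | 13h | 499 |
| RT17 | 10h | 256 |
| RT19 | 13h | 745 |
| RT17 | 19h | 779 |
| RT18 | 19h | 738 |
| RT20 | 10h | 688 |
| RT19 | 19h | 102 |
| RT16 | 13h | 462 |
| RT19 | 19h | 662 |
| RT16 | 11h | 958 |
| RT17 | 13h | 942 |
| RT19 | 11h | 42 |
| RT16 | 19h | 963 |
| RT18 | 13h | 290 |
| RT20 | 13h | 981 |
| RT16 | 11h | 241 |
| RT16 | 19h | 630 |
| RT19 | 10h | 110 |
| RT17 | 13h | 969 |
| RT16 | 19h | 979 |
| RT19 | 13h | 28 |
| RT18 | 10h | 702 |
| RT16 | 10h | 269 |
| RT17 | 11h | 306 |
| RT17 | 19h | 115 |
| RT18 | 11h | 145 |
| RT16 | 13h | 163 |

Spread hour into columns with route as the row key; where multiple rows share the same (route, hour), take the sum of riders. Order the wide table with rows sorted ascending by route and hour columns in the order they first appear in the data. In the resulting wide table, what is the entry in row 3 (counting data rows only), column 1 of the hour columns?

With rows sorted ascending by route, row 3 is route=RT18. hour columns in first-appearance order: 11h, 19h, 10h, 13h; column 1 is 11h.
Long rows with route=RT18, hour=11h: 553 + 925 + 145 = 1623.

1623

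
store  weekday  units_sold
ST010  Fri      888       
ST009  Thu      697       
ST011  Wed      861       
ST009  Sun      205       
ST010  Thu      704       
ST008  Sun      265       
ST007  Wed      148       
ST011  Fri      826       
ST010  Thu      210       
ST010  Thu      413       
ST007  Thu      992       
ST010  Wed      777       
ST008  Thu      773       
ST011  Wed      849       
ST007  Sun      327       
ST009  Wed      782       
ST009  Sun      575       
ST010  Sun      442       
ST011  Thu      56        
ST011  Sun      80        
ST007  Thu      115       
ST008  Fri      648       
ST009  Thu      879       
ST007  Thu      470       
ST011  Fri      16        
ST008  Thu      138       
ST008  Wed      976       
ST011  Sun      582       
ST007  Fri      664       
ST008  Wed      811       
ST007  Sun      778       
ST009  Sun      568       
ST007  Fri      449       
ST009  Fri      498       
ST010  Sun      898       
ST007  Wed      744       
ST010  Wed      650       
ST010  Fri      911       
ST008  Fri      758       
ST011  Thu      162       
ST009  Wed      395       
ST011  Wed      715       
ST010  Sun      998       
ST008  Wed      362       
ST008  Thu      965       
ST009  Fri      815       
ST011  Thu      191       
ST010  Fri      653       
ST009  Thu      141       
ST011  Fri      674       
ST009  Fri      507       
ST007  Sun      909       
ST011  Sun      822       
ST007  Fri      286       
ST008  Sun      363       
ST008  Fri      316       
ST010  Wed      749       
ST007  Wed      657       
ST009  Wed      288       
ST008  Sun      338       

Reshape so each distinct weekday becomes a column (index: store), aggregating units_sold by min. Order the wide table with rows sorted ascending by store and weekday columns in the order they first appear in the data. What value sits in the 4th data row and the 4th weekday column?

442

With rows sorted ascending by store, row 4 is store=ST010. weekday columns in first-appearance order: Fri, Thu, Wed, Sun; column 4 is Sun.
Long rows with store=ST010, weekday=Sun: min(442, 898, 998) = 442.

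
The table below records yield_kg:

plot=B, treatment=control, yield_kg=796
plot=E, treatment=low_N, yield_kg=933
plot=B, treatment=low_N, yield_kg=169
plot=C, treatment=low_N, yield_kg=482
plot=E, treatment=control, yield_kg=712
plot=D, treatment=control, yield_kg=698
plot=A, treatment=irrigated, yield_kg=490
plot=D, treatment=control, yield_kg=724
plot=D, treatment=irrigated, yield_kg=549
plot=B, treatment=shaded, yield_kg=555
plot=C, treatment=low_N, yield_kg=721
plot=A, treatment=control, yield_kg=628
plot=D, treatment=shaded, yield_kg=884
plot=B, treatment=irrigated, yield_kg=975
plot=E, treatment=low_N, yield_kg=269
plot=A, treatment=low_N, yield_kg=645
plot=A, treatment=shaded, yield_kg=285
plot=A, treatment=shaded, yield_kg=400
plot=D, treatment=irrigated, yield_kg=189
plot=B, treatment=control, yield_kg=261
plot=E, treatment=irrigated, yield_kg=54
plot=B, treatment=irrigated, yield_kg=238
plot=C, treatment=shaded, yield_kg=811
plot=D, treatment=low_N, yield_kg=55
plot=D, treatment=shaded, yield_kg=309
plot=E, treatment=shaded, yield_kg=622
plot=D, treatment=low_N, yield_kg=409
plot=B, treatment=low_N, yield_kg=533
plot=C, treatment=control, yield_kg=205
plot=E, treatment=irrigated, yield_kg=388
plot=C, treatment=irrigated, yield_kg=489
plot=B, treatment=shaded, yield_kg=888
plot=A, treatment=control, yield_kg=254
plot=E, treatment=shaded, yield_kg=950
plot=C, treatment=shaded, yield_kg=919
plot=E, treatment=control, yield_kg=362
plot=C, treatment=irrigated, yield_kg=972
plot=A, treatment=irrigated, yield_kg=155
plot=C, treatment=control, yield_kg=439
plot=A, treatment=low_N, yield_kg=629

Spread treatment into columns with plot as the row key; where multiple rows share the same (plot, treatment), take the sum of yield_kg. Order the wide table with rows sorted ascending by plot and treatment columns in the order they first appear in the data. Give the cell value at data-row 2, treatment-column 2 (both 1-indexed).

702

With rows sorted ascending by plot, row 2 is plot=B. treatment columns in first-appearance order: control, low_N, irrigated, shaded; column 2 is low_N.
Long rows with plot=B, treatment=low_N: 169 + 533 = 702.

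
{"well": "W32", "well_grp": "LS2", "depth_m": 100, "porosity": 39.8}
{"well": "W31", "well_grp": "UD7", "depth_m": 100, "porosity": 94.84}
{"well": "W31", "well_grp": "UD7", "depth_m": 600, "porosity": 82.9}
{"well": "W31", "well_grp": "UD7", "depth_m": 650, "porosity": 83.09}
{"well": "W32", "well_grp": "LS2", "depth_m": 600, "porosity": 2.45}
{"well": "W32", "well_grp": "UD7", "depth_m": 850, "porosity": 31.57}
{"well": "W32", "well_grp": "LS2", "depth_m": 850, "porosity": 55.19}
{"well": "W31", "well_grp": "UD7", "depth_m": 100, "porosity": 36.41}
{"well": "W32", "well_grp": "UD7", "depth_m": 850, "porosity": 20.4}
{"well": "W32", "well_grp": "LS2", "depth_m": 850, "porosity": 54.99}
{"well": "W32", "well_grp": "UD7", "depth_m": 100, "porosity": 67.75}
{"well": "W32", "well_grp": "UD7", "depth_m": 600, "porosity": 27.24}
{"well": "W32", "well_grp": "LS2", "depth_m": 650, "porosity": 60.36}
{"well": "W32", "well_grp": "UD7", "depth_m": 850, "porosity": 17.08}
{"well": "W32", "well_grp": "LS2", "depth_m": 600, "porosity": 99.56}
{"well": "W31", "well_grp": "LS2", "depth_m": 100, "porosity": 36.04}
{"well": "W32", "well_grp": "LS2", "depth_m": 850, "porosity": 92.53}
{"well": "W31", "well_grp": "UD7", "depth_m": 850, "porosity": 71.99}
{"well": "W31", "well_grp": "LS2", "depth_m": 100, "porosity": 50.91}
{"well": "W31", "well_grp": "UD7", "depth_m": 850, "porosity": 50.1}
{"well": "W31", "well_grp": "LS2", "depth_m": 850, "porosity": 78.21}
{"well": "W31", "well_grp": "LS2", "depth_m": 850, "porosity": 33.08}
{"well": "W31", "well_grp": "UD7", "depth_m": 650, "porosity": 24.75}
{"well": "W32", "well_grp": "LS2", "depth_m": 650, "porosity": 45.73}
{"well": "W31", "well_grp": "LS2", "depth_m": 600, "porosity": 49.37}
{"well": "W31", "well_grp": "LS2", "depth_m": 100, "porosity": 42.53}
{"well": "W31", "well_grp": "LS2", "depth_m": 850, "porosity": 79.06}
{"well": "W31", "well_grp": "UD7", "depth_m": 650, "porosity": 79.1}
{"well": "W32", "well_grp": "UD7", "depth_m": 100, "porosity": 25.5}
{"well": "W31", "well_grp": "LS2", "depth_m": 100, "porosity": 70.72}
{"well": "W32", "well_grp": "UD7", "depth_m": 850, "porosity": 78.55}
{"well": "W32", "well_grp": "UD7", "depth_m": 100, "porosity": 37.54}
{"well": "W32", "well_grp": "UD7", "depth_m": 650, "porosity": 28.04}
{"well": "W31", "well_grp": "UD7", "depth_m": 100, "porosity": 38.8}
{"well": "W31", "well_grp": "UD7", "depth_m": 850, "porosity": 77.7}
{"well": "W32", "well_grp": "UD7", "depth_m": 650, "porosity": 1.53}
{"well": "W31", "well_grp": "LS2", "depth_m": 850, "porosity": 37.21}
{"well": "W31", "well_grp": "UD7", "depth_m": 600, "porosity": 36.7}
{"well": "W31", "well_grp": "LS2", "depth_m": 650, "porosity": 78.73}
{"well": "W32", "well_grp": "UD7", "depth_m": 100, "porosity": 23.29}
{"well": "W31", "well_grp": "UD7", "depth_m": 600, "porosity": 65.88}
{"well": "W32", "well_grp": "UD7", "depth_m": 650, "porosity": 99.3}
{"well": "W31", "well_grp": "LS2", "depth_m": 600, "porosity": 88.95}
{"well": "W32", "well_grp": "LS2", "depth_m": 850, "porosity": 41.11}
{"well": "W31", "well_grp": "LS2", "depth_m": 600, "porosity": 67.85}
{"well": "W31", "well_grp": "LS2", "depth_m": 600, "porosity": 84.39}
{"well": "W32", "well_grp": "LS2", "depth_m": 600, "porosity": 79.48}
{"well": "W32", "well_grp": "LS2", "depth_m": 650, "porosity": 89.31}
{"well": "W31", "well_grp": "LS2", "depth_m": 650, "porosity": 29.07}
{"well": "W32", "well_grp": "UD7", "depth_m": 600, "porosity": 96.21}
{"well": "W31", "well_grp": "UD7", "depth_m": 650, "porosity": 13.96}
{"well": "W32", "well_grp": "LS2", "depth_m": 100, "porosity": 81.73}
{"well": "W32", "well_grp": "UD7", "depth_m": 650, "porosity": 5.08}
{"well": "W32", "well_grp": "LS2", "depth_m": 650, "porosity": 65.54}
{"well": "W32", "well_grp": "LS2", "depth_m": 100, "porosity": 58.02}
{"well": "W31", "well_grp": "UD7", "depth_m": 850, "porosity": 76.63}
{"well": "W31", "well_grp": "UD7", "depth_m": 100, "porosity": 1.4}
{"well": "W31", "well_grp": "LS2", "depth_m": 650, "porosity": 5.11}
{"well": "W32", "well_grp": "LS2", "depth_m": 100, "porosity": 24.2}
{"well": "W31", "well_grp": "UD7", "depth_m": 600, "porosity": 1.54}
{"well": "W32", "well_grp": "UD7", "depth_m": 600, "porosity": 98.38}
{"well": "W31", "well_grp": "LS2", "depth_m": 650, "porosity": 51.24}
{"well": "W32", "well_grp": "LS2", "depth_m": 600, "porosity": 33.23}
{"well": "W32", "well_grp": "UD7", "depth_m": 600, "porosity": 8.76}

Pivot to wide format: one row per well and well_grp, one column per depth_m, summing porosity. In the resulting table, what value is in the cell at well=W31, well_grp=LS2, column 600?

Rows with well=W31, well_grp=LS2 and depth_m=600: porosity values are 49.37, 88.95, 67.85, 84.39.
49.37 + 88.95 + 67.85 + 84.39 = 290.56.

290.56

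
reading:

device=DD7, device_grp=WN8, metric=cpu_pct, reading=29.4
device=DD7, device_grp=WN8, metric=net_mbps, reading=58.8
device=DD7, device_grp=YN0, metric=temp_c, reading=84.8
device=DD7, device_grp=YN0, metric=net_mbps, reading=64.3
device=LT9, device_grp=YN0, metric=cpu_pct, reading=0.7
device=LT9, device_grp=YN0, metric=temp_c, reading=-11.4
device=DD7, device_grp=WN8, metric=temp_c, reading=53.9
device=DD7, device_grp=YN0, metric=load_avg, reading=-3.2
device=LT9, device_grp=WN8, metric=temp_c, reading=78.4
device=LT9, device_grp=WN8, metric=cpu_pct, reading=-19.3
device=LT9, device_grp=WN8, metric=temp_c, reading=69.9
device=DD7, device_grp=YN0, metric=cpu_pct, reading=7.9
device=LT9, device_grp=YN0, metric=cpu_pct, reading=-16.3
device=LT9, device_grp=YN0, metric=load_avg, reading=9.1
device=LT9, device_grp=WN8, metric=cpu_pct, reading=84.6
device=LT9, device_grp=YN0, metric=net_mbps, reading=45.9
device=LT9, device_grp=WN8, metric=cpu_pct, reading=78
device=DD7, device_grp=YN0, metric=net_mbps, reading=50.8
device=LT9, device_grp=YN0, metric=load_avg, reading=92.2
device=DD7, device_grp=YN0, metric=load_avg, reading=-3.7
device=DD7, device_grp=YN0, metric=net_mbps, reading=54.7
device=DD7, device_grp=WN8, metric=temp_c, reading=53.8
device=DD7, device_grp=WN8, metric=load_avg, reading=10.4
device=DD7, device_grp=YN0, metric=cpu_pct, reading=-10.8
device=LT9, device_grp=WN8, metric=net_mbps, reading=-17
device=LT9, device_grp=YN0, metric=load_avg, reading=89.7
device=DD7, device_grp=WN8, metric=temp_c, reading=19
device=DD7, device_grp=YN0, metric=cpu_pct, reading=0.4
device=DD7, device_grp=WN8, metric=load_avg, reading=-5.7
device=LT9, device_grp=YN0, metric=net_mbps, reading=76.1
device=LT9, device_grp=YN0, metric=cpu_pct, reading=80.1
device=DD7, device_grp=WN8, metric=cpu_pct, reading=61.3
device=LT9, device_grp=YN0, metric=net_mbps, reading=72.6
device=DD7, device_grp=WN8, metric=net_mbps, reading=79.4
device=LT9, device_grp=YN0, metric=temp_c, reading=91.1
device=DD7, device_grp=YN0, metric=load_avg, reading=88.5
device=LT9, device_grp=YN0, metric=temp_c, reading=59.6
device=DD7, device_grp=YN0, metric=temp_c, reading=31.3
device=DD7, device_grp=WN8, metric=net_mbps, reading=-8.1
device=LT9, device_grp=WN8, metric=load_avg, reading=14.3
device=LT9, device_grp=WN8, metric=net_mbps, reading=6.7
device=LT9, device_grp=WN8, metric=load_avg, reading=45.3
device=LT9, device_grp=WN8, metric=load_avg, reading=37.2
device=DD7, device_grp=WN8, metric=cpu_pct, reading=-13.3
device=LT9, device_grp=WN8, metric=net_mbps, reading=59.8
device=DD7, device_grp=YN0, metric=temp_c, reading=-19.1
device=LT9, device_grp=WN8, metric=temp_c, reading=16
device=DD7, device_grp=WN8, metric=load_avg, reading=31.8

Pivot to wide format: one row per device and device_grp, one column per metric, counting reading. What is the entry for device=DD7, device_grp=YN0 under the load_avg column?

Rows with device=DD7, device_grp=YN0 and metric=load_avg: reading values are -3.2, -3.7, 88.5.
3 rows match — count = 3.

3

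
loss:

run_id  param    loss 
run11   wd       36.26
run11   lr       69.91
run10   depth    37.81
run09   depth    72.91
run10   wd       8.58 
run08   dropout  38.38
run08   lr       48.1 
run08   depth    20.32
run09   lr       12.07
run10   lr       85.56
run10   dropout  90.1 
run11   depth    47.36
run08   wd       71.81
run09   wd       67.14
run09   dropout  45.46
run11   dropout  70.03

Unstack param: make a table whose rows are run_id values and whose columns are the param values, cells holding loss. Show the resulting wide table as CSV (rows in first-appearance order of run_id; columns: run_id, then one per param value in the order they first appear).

run_id,wd,lr,depth,dropout
run11,36.26,69.91,47.36,70.03
run10,8.58,85.56,37.81,90.1
run09,67.14,12.07,72.91,45.46
run08,71.81,48.1,20.32,38.38

Columns: run_id plus the 4 distinct param values (wd, lr, depth, dropout).
For example, row run11 column wd takes loss=36.26 from the long row (run11, wd).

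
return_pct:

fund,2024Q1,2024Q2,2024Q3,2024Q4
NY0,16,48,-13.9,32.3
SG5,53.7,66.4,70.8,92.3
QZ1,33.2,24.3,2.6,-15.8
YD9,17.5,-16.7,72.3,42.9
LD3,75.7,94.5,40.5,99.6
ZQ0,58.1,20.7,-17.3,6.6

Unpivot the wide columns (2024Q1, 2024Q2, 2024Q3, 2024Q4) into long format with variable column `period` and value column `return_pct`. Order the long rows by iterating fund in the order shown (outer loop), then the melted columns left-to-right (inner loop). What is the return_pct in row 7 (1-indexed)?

70.8

24 rows total (6 × 4). Row 7: index ⌊(7-1)/4⌋ = 1 into fund → SG5; (7-1) mod 4 = 2 into the melted columns → 2024Q3.
So row 7 is (SG5, 2024Q3, 70.8); return_pct = 70.8.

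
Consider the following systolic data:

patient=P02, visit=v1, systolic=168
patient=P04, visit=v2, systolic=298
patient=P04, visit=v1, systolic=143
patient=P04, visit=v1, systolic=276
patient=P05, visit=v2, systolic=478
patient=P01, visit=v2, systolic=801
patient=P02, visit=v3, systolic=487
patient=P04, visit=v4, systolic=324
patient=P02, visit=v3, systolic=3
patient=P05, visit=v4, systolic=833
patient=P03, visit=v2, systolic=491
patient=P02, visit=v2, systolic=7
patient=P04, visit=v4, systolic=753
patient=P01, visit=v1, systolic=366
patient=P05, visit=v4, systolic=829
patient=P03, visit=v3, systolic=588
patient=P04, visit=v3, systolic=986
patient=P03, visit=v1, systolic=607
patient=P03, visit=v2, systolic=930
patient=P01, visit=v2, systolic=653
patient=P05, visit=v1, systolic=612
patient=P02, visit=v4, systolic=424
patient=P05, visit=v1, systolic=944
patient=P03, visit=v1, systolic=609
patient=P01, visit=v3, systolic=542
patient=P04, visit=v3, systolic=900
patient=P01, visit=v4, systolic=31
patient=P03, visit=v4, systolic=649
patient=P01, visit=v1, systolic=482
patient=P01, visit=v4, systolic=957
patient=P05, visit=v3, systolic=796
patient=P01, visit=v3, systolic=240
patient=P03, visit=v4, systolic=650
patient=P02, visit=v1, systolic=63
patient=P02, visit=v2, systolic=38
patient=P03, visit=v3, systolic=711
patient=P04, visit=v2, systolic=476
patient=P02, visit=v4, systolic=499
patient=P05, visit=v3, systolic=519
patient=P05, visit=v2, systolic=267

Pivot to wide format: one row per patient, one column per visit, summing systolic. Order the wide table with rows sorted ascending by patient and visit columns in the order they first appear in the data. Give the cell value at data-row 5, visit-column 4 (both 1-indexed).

1662

With rows sorted ascending by patient, row 5 is patient=P05. visit columns in first-appearance order: v1, v2, v3, v4; column 4 is v4.
Long rows with patient=P05, visit=v4: 833 + 829 = 1662.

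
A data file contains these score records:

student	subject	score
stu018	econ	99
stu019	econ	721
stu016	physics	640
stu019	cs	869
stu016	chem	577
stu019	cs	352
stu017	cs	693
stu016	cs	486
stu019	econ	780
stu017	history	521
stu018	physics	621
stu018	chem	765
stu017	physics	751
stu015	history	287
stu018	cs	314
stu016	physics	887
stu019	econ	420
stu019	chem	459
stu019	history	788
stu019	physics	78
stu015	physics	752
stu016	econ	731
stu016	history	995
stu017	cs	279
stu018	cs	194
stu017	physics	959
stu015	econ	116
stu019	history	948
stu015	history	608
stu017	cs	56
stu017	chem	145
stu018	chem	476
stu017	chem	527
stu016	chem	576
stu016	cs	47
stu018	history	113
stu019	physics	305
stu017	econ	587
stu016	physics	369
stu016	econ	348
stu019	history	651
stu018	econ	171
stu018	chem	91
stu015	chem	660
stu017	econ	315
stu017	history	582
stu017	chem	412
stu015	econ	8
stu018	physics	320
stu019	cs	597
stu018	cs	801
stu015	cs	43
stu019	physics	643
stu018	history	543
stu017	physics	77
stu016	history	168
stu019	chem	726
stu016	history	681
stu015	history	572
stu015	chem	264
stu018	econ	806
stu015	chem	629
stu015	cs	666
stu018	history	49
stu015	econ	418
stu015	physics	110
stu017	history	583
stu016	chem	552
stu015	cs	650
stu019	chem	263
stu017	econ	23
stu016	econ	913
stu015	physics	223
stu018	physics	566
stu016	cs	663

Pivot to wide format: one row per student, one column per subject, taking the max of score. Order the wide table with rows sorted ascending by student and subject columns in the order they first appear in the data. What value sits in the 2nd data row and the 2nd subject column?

887

With rows sorted ascending by student, row 2 is student=stu016. subject columns in first-appearance order: econ, physics, cs, chem, history; column 2 is physics.
Long rows with student=stu016, subject=physics: max(640, 887, 369) = 887.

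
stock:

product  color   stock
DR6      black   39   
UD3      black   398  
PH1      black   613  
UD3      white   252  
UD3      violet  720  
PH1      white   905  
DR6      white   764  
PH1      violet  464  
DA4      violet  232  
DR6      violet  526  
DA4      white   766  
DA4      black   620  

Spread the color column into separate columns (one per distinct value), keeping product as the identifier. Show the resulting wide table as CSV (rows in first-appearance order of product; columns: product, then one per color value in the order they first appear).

product,black,white,violet
DR6,39,764,526
UD3,398,252,720
PH1,613,905,464
DA4,620,766,232

Columns: product plus the 3 distinct color values (black, white, violet).
For example, row DR6 column black takes stock=39 from the long row (DR6, black).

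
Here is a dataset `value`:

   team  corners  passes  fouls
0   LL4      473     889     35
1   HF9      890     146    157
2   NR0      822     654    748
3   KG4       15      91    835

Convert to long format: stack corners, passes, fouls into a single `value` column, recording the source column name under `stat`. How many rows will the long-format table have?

4 team values × 3 melted columns = 12 rows.

12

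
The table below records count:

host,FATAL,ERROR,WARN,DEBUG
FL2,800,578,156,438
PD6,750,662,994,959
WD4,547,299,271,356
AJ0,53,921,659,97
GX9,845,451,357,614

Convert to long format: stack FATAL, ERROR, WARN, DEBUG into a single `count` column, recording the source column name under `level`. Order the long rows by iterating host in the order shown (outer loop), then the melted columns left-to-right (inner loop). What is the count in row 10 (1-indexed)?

20 rows total (5 × 4). Row 10: index ⌊(10-1)/4⌋ = 2 into host → WD4; (10-1) mod 4 = 1 into the melted columns → ERROR.
So row 10 is (WD4, ERROR, 299); count = 299.

299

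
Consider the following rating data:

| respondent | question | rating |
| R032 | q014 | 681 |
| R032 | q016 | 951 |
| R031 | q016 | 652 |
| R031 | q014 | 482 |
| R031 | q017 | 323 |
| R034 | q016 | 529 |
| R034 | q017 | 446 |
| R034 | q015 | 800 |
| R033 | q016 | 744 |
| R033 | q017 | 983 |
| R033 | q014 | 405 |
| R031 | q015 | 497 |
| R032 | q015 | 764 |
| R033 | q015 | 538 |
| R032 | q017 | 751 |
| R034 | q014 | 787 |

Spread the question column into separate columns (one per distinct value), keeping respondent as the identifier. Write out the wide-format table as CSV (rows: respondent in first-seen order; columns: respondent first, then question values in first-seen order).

Columns: respondent plus the 4 distinct question values (q014, q016, q017, q015).
For example, row R032 column q014 takes rating=681 from the long row (R032, q014).

respondent,q014,q016,q017,q015
R032,681,951,751,764
R031,482,652,323,497
R034,787,529,446,800
R033,405,744,983,538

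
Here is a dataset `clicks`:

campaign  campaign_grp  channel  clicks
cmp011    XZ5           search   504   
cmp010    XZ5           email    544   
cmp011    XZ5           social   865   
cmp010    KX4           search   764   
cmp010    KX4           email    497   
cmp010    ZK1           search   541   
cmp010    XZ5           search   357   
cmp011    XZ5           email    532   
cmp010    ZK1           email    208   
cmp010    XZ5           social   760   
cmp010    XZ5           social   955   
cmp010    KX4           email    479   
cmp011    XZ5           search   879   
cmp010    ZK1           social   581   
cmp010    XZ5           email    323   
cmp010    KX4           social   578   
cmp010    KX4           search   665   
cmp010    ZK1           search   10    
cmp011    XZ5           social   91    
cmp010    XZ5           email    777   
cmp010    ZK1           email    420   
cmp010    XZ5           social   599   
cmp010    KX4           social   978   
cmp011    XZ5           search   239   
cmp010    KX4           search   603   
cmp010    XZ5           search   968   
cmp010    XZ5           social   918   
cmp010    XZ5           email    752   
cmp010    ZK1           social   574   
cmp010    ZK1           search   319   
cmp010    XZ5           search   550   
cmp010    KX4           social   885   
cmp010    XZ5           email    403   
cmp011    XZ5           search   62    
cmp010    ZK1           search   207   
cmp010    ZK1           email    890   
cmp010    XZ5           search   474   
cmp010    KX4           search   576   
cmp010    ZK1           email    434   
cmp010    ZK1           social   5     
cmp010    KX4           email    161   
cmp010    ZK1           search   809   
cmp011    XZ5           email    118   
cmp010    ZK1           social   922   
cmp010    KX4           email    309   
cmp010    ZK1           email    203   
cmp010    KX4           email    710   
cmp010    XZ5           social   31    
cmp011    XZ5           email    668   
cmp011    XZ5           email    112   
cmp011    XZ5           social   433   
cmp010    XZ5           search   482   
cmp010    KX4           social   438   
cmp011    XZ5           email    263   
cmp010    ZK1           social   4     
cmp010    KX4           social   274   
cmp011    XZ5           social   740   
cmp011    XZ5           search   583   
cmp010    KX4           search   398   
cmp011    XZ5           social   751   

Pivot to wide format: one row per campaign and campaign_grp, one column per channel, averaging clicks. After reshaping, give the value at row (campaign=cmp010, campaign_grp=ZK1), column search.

377.20

Rows with campaign=cmp010, campaign_grp=ZK1 and channel=search: clicks values are 541, 10, 319, 207, 809.
(541 + 10 + 319 + 207 + 809) / 5 = 377.20.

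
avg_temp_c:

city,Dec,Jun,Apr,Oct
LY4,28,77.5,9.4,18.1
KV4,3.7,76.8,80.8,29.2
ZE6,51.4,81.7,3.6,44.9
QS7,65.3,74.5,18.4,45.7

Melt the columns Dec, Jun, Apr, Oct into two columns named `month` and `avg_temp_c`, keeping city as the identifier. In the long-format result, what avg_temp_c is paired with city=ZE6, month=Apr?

3.6

Unpivoting turns each (city, wide-column) pair into one long row.
The wide cell at row ZE6, column Apr holds 3.6, so the long row (ZE6, Apr) has avg_temp_c=3.6.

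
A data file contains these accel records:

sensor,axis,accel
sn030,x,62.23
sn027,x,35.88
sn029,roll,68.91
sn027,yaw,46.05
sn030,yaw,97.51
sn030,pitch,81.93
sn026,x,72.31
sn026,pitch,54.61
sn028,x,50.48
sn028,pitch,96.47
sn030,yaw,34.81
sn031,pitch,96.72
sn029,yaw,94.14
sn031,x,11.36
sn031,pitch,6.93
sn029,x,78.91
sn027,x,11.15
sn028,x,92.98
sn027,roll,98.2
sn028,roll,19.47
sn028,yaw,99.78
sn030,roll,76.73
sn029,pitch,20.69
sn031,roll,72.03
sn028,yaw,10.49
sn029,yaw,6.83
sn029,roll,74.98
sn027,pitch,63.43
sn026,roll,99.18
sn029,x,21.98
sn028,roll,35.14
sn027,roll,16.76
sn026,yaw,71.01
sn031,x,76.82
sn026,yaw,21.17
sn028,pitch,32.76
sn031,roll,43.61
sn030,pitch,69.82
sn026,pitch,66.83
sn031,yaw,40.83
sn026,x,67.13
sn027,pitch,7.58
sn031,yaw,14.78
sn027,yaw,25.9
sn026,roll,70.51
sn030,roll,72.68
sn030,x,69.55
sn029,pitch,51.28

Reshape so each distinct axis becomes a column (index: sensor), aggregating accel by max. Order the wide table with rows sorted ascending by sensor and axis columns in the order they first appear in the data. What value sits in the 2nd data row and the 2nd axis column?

With rows sorted ascending by sensor, row 2 is sensor=sn027. axis columns in first-appearance order: x, roll, yaw, pitch; column 2 is roll.
Long rows with sensor=sn027, axis=roll: max(98.2, 16.76) = 98.2.

98.2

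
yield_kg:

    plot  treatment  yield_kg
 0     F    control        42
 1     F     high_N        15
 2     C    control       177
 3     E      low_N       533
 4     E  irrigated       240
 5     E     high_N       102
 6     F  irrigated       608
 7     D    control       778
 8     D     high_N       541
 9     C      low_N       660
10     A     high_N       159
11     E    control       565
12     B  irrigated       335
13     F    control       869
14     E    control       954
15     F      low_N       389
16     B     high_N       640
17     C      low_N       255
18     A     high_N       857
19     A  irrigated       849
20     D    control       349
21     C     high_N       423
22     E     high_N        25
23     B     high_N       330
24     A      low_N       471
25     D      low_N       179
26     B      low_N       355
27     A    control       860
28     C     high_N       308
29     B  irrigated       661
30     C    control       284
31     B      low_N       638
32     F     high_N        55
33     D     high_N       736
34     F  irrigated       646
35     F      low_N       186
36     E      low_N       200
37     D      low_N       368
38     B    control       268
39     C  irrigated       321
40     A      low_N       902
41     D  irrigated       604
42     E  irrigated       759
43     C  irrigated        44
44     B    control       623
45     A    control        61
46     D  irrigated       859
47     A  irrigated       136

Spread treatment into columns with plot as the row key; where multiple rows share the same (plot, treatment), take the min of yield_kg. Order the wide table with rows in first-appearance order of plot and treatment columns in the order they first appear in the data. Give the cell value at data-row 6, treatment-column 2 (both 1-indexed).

330

With rows in first-appearance order of plot, row 6 is plot=B. treatment columns in first-appearance order: control, high_N, low_N, irrigated; column 2 is high_N.
Long rows with plot=B, treatment=high_N: min(640, 330) = 330.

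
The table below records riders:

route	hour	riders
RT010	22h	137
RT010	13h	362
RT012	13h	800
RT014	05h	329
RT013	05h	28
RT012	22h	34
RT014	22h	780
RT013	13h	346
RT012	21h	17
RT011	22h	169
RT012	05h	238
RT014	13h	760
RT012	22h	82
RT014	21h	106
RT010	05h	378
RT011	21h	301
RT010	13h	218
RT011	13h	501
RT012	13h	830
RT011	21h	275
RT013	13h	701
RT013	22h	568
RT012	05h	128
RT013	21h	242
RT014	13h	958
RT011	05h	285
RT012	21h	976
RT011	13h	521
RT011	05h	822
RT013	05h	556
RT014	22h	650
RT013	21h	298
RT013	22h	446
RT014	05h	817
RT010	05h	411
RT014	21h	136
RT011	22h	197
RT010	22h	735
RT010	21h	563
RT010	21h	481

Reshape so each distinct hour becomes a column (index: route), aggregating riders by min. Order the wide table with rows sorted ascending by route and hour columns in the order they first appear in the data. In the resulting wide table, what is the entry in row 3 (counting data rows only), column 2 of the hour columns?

With rows sorted ascending by route, row 3 is route=RT012. hour columns in first-appearance order: 22h, 13h, 05h, 21h; column 2 is 13h.
Long rows with route=RT012, hour=13h: min(800, 830) = 800.

800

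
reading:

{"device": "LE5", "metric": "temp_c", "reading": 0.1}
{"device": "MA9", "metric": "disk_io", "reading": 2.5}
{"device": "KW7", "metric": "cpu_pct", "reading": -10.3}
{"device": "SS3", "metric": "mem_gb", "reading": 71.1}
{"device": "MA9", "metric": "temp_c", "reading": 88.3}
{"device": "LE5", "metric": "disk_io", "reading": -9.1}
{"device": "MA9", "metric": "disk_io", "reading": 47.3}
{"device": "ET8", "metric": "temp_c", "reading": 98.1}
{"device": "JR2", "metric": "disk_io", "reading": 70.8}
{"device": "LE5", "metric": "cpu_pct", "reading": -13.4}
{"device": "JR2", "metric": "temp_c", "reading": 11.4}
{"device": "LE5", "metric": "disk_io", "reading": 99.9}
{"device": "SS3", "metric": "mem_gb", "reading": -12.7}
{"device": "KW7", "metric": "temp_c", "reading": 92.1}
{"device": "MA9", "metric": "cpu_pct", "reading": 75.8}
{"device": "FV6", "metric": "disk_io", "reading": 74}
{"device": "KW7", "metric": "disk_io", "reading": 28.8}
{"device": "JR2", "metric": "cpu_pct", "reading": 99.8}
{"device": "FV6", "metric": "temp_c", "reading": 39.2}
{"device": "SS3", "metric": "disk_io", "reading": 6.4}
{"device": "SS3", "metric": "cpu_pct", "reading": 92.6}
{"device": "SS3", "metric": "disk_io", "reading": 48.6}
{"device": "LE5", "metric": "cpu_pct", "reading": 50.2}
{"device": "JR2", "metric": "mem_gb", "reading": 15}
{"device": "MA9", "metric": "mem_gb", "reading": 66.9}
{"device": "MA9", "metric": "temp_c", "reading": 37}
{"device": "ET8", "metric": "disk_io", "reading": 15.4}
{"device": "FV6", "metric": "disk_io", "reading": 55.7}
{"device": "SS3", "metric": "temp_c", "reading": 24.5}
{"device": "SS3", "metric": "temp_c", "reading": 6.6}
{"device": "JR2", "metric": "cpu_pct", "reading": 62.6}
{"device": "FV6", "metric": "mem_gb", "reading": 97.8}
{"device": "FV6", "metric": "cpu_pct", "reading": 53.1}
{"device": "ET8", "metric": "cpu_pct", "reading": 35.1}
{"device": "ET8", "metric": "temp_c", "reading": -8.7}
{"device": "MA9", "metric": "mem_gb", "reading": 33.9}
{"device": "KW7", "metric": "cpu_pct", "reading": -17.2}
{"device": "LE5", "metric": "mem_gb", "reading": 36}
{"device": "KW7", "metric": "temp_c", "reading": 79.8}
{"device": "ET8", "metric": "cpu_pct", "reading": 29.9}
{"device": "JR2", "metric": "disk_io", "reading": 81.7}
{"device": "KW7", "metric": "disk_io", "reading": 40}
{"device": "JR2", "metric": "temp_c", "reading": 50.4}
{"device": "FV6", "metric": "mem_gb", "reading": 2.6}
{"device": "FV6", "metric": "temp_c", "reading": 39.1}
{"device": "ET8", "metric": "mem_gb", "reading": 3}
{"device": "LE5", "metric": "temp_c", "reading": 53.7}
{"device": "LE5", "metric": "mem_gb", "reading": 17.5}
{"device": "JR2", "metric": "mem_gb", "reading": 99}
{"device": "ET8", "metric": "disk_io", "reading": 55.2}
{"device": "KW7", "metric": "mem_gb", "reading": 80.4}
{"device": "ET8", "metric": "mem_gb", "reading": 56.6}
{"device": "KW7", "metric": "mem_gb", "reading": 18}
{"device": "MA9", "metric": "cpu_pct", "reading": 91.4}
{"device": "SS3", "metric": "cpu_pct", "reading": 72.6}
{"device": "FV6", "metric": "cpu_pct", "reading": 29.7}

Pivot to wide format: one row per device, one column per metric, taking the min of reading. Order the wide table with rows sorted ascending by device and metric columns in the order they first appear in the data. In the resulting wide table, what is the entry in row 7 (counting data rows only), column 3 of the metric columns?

72.6

With rows sorted ascending by device, row 7 is device=SS3. metric columns in first-appearance order: temp_c, disk_io, cpu_pct, mem_gb; column 3 is cpu_pct.
Long rows with device=SS3, metric=cpu_pct: min(92.6, 72.6) = 72.6.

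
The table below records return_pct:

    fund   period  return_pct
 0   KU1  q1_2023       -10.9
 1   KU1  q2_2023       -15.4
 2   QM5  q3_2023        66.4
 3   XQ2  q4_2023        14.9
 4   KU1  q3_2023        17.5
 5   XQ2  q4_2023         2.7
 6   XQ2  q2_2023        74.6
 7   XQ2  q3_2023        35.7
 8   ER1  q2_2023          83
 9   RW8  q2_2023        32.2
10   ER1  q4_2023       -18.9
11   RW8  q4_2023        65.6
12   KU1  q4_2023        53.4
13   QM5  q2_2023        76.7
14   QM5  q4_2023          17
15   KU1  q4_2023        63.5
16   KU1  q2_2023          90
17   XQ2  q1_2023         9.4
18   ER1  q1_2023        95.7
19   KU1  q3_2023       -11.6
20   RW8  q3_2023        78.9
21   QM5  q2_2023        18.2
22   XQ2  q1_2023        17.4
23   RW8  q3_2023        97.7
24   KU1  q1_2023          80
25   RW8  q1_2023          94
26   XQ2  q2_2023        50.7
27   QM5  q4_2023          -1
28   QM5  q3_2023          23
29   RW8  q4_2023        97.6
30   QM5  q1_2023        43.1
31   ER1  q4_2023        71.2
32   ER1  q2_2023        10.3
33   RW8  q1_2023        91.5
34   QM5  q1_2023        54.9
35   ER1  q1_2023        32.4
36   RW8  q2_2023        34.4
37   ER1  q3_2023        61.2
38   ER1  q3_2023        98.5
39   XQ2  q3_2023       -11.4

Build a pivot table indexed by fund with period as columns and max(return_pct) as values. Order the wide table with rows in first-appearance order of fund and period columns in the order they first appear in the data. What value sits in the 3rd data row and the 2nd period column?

74.6

With rows in first-appearance order of fund, row 3 is fund=XQ2. period columns in first-appearance order: q1_2023, q2_2023, q3_2023, q4_2023; column 2 is q2_2023.
Long rows with fund=XQ2, period=q2_2023: max(74.6, 50.7) = 74.6.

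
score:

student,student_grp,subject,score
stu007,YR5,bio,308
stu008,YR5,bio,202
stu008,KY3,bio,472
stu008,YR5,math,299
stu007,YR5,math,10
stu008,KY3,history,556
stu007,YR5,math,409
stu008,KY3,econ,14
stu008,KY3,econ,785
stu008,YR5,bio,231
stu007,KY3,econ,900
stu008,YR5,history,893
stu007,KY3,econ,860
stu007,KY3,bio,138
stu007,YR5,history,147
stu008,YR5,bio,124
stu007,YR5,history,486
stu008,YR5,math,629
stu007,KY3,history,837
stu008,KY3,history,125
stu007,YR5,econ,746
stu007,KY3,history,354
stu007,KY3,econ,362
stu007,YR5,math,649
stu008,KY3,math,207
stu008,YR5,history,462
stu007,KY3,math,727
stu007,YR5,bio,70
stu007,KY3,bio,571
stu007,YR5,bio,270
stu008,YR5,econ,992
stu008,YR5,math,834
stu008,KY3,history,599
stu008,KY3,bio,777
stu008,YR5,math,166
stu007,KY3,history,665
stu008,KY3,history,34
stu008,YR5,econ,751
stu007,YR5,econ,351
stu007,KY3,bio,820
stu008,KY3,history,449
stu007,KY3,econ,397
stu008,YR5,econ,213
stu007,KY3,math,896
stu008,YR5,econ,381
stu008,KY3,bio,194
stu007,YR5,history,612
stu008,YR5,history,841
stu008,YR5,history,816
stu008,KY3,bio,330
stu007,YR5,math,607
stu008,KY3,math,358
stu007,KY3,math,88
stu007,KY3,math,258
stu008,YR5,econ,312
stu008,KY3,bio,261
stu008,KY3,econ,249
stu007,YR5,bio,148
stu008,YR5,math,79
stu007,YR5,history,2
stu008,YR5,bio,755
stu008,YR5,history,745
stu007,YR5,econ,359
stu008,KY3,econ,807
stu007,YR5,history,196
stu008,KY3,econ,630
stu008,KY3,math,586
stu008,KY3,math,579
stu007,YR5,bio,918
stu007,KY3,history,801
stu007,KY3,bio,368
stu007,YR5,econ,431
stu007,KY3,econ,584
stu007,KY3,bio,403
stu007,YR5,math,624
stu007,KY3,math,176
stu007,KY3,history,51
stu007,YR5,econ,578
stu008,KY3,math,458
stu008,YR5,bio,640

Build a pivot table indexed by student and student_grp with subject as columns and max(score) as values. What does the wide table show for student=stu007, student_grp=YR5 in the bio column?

918

Rows with student=stu007, student_grp=YR5 and subject=bio: score values are 308, 70, 270, 148, 918.
max(308, 70, 270, 148, 918) = 918.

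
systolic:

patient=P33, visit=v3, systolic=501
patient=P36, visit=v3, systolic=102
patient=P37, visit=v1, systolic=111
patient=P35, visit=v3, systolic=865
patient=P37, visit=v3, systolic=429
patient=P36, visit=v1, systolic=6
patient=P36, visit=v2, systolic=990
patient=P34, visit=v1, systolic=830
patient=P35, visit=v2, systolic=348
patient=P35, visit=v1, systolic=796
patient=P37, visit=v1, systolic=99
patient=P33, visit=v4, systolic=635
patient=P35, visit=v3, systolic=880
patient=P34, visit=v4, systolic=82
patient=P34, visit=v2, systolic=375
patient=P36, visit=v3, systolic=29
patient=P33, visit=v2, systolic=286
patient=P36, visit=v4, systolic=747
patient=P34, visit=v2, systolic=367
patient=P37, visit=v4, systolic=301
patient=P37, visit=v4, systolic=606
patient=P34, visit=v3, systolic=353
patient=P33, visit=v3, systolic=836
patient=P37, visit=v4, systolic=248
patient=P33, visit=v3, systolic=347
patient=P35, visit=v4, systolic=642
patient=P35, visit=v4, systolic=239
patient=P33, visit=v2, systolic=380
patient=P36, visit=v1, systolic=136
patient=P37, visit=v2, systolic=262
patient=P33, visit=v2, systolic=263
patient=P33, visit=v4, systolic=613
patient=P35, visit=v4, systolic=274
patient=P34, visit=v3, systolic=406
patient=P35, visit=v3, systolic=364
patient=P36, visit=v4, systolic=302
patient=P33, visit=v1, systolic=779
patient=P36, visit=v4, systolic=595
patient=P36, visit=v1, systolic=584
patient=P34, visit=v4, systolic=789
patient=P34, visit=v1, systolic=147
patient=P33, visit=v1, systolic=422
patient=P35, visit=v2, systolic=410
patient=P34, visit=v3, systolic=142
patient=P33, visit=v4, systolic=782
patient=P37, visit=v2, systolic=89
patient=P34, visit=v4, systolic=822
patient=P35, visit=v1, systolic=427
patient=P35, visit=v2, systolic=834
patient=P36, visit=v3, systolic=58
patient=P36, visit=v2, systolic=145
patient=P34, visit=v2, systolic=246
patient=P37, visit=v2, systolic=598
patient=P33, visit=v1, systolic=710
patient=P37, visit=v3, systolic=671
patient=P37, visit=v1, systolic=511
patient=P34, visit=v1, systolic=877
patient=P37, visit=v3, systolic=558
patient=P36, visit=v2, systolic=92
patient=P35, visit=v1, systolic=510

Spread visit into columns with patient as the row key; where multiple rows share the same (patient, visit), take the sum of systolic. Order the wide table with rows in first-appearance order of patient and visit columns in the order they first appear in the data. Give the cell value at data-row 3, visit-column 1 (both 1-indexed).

With rows in first-appearance order of patient, row 3 is patient=P37. visit columns in first-appearance order: v3, v1, v2, v4; column 1 is v3.
Long rows with patient=P37, visit=v3: 429 + 671 + 558 = 1658.

1658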